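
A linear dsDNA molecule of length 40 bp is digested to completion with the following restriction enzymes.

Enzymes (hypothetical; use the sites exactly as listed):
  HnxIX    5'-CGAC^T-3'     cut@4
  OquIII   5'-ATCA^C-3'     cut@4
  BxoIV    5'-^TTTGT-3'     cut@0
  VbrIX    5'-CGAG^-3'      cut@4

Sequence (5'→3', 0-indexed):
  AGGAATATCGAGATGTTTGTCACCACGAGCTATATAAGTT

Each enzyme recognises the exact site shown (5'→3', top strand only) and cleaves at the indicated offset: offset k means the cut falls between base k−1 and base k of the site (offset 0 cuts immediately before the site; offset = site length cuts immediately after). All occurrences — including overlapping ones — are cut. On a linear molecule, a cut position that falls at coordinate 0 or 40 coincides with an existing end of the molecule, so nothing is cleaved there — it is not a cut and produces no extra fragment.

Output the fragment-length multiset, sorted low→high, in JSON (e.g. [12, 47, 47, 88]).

[3,11,12,14]

Scan for sites:
  HnxIX (CGACT, off=4): no sites
  OquIII (ATCAC, off=4): no sites
  BxoIV TTTGT/0: at [15] ⇒ [15]
  VbrIX CGAG/4: at [8, 25] ⇒ [12, 29]

Pooled cuts: [12, 15, 29]

Fragments:
  [0,12): 12 bp
  [12,15): 3 bp
  [15,29): 14 bp
  [29,40): 11 bp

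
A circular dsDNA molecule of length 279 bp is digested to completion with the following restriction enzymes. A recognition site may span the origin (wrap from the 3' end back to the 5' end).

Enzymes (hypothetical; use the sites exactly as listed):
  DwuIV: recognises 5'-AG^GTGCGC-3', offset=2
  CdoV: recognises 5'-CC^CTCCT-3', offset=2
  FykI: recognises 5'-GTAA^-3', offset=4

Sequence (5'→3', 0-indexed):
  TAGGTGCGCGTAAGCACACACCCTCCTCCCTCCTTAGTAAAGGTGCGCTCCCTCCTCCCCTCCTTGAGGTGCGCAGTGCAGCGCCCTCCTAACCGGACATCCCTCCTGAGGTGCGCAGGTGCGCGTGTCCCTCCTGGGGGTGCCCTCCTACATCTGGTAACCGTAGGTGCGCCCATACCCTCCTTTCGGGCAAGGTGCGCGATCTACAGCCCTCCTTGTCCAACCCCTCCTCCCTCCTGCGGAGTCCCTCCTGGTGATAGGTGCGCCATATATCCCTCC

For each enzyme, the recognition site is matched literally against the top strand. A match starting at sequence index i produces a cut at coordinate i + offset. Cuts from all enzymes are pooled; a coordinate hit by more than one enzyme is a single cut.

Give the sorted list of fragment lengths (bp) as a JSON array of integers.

[2,6,7,7,7,8,8,8,9,9,9,10,11,12,13,13,14,14,15,15,15,16,17,17,17]

Site scan:
  DwuIV (AGGTGCGC, off=2): starts [1, 40, 66, 108, 116, 164, 192, 258] → cuts [3, 42, 68, 110, 118, 166, 194, 260]
  CdoV (CCCTCCT, off=2): starts [20, 27, 49, 57, 83, 100, 128, 142, 177, 209, 224, 231, 245, 273] → cuts [22, 29, 51, 59, 85, 102, 130, 144, 179, 211, 226, 233, 247, 275]
  FykI (GTAA, off=4): starts [9, 36, 156] → cuts [13, 40, 160]

All cut coordinates (distinct, sorted): [3, 13, 22, 29, 40, 42, 51, 59, 68, 85, 102, 110, 118, 130, 144, 160, 166, 179, 194, 211, 226, 233, 247, 260, 275]

Fragment lengths:
  3→13: 10 bp
  13→22: 9 bp
  22→29: 7 bp
  29→40: 11 bp
  40→42: 2 bp
  42→51: 9 bp
  51→59: 8 bp
  59→68: 9 bp
  68→85: 17 bp
  85→102: 17 bp
  102→110: 8 bp
  110→118: 8 bp
  118→130: 12 bp
  130→144: 14 bp
  144→160: 16 bp
  160→166: 6 bp
  166→179: 13 bp
  179→194: 15 bp
  194→211: 17 bp
  211→226: 15 bp
  226→233: 7 bp
  233→247: 14 bp
  247→260: 13 bp
  260→275: 15 bp
  275→3 (wrap): 279-275+3 = 7 bp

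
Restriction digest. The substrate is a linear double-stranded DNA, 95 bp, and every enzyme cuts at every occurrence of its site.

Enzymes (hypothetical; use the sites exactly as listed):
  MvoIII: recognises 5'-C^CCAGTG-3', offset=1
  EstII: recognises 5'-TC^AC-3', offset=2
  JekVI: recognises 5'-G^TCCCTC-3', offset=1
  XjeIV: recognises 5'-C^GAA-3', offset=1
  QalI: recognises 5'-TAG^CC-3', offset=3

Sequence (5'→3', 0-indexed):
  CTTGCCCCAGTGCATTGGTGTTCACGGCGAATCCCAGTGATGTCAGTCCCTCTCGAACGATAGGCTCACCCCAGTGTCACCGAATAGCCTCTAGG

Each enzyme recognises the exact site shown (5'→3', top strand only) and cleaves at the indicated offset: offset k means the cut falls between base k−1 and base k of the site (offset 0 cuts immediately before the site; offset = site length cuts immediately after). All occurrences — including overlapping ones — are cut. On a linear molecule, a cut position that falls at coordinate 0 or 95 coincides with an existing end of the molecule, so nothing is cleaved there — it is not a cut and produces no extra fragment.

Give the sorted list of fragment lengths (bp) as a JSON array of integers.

Site scan:
  MvoIII CCCAGTG/1: at [5, 32, 69] ⇒ [6, 33, 70]
  EstII TCAC/2: at [21, 65, 76] ⇒ [23, 67, 78]
  JekVI GTCCCTC/1: at [45] ⇒ [46]
  XjeIV CGAA/1: at [27, 53, 80] ⇒ [28, 54, 81]
  QalI TAGCC/3: at [84] ⇒ [87]

All cut coordinates (distinct, sorted): [6, 23, 28, 33, 46, 54, 67, 70, 78, 81, 87]

Fragment lengths:
  [0,6): 6 bp
  [6,23): 17 bp
  [23,28): 5 bp
  [28,33): 5 bp
  [33,46): 13 bp
  [46,54): 8 bp
  [54,67): 13 bp
  [67,70): 3 bp
  [70,78): 8 bp
  [78,81): 3 bp
  [81,87): 6 bp
  [87,95): 8 bp

[3,3,5,5,6,6,8,8,8,13,13,17]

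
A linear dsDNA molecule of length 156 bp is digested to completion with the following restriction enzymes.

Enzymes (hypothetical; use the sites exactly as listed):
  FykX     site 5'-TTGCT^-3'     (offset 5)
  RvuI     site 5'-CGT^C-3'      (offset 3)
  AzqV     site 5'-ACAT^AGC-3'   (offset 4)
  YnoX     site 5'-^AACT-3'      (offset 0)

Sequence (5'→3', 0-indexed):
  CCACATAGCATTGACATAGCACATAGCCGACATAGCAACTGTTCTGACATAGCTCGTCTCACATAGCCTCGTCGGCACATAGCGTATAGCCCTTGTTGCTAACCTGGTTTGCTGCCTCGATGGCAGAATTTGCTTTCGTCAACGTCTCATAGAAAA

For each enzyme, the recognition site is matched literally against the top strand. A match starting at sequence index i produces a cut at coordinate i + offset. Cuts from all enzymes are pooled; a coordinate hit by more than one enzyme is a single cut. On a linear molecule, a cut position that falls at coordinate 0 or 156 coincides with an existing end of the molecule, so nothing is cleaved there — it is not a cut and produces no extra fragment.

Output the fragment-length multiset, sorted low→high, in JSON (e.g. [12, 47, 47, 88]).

Site scan:
  FykX (TTGCT, off=5): starts [95, 108, 129] → cuts [100, 113, 134]
  RvuI (CGTC, off=3): starts [54, 69, 136, 142] → cuts [57, 72, 139, 145]
  AzqV (ACATAGC, off=4): starts [2, 13, 20, 29, 46, 60, 76] → cuts [6, 17, 24, 33, 50, 64, 80]
  YnoX (AACT, off=0): starts [36] → cuts [36]

Pooled cuts: [6, 17, 24, 33, 36, 50, 57, 64, 72, 80, 100, 113, 134, 139, 145]

Fragment lengths:
  [0,6): 6 bp
  [6,17): 11 bp
  [17,24): 7 bp
  [24,33): 9 bp
  [33,36): 3 bp
  [36,50): 14 bp
  [50,57): 7 bp
  [57,64): 7 bp
  [64,72): 8 bp
  [72,80): 8 bp
  [80,100): 20 bp
  [100,113): 13 bp
  [113,134): 21 bp
  [134,139): 5 bp
  [139,145): 6 bp
  [145,156): 11 bp

[3,5,6,6,7,7,7,8,8,9,11,11,13,14,20,21]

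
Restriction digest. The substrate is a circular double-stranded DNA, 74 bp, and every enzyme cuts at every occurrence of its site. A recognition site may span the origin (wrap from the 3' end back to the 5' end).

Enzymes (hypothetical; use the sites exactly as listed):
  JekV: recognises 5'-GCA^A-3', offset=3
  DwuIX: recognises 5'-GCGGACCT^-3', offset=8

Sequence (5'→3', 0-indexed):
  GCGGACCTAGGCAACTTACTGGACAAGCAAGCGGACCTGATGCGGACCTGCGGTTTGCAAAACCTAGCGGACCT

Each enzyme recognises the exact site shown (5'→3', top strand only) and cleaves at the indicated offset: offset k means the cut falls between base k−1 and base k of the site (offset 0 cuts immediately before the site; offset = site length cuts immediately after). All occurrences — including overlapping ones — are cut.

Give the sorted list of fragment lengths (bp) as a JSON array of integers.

Scan for sites:
  JekV (GCAA, off=3): starts [10, 26, 56] → cuts [13, 29, 59]
  DwuIX (GCGGACCT, off=8): starts [0, 30, 41, 66] → cuts [0, 8, 38, 49]

Pooled cuts: [0, 8, 13, 29, 38, 49, 59]

Fragment lengths:
  0→8: 8 bp
  8→13: 5 bp
  13→29: 16 bp
  29→38: 9 bp
  38→49: 11 bp
  49→59: 10 bp
  59→0 (wrap): 74-59+0 = 15 bp

[5,8,9,10,11,15,16]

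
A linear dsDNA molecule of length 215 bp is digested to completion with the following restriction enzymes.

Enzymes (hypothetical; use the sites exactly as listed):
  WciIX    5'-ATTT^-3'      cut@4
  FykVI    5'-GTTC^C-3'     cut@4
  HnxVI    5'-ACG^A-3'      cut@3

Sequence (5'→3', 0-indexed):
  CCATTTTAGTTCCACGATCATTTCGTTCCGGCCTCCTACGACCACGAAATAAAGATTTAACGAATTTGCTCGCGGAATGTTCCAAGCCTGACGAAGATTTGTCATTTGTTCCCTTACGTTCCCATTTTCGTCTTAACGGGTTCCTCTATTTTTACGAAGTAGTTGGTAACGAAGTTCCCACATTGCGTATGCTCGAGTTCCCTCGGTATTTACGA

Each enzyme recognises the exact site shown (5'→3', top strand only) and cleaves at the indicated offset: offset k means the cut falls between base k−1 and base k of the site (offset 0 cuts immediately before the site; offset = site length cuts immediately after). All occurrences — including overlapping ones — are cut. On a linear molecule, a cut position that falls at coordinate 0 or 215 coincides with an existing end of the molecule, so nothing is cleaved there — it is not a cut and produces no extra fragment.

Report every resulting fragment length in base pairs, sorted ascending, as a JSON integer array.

[1,3,4,4,4,5,5,5,6,6,6,6,6,7,7,7,8,10,11,11,12,12,15,15,16,23]

Site scan:
  WciIX (ATTT, off=4): starts [2, 19, 54, 63, 96, 103, 123, 147, 207] → cuts [6, 23, 58, 67, 100, 107, 127, 151, 211]
  FykVI (GTTCC, off=4): starts [8, 24, 78, 107, 117, 139, 173, 196] → cuts [12, 28, 82, 111, 121, 143, 177, 200]
  HnxVI (ACGA, off=3): starts [13, 37, 43, 59, 90, 153, 168, 211] → cuts [16, 40, 46, 62, 93, 156, 171, 214]

Pooled cuts: [6, 12, 16, 23, 28, 40, 46, 58, 62, 67, 82, 93, 100, 107, 111, 121, 127, 143, 151, 156, 171, 177, 200, 211, 214]

Fragment lengths:
  [0,6): 6 bp
  [6,12): 6 bp
  [12,16): 4 bp
  [16,23): 7 bp
  [23,28): 5 bp
  [28,40): 12 bp
  [40,46): 6 bp
  [46,58): 12 bp
  [58,62): 4 bp
  [62,67): 5 bp
  [67,82): 15 bp
  [82,93): 11 bp
  [93,100): 7 bp
  [100,107): 7 bp
  [107,111): 4 bp
  [111,121): 10 bp
  [121,127): 6 bp
  [127,143): 16 bp
  [143,151): 8 bp
  [151,156): 5 bp
  [156,171): 15 bp
  [171,177): 6 bp
  [177,200): 23 bp
  [200,211): 11 bp
  [211,214): 3 bp
  [214,215): 1 bp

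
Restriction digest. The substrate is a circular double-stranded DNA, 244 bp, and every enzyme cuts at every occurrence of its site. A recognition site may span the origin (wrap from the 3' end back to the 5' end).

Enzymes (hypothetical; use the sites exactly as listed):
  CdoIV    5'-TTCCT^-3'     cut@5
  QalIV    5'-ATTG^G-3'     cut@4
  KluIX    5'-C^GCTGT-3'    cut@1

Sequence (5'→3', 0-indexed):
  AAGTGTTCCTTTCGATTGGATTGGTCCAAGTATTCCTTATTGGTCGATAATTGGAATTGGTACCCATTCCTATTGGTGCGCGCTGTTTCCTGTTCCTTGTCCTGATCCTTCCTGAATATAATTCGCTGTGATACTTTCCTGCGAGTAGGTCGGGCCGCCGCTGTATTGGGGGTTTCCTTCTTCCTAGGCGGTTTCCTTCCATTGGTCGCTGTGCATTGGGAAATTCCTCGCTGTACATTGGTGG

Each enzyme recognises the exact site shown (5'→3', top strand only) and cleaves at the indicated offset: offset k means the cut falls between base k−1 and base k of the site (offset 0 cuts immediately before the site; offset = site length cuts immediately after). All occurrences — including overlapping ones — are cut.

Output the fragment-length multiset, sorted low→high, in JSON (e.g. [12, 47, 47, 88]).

[1,3,4,5,5,6,6,6,7,7,8,9,10,10,10,11,11,11,11,12,12,14,14,16,16,19]

Site scan:
  CdoIV (TTCCT, off=5): starts [5, 32, 66, 86, 92, 108, 135, 173, 180, 192, 223] → cuts [10, 37, 71, 91, 97, 113, 140, 178, 185, 197, 228]
  QalIV (ATTGG, off=4): starts [14, 19, 38, 49, 55, 71, 164, 200, 214, 236] → cuts [18, 23, 42, 53, 59, 75, 168, 204, 218, 240]
  KluIX (CGCTGT, off=1): starts [80, 123, 158, 206, 228] → cuts [81, 124, 159, 207, 229]

All cut coordinates (distinct, sorted): [10, 18, 23, 37, 42, 53, 59, 71, 75, 81, 91, 97, 113, 124, 140, 159, 168, 178, 185, 197, 204, 207, 218, 228, 229, 240]

Fragments:
  10→18: 8 bp
  18→23: 5 bp
  23→37: 14 bp
  37→42: 5 bp
  42→53: 11 bp
  53→59: 6 bp
  59→71: 12 bp
  71→75: 4 bp
  75→81: 6 bp
  81→91: 10 bp
  91→97: 6 bp
  97→113: 16 bp
  113→124: 11 bp
  124→140: 16 bp
  140→159: 19 bp
  159→168: 9 bp
  168→178: 10 bp
  178→185: 7 bp
  185→197: 12 bp
  197→204: 7 bp
  204→207: 3 bp
  207→218: 11 bp
  218→228: 10 bp
  228→229: 1 bp
  229→240: 11 bp
  240→10 (wrap): 244-240+10 = 14 bp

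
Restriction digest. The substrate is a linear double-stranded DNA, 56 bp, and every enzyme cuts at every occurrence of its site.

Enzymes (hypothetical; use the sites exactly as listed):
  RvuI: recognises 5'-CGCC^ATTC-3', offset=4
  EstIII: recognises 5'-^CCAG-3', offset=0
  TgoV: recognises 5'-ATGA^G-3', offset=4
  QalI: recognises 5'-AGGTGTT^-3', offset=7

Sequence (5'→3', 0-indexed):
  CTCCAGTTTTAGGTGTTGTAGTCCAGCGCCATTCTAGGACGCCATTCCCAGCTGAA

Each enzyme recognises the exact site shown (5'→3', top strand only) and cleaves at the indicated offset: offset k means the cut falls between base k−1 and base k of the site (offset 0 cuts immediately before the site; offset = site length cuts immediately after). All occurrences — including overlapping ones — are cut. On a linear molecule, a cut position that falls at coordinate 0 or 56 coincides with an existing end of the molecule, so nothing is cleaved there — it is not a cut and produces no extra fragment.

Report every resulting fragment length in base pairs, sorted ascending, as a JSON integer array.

[2,4,5,8,9,13,15]

Scan for sites:
  RvuI CGCCATTC/4: at [26, 39] ⇒ [30, 43]
  EstIII CCAG/0: at [2, 22, 47] ⇒ [2, 22, 47]
  TgoV (ATGAG, off=4): no sites
  QalI AGGTGTT/7: at [10] ⇒ [17]

All cut coordinates (distinct, sorted): [2, 17, 22, 30, 43, 47]

Fragments:
  [0,2): 2 bp
  [2,17): 15 bp
  [17,22): 5 bp
  [22,30): 8 bp
  [30,43): 13 bp
  [43,47): 4 bp
  [47,56): 9 bp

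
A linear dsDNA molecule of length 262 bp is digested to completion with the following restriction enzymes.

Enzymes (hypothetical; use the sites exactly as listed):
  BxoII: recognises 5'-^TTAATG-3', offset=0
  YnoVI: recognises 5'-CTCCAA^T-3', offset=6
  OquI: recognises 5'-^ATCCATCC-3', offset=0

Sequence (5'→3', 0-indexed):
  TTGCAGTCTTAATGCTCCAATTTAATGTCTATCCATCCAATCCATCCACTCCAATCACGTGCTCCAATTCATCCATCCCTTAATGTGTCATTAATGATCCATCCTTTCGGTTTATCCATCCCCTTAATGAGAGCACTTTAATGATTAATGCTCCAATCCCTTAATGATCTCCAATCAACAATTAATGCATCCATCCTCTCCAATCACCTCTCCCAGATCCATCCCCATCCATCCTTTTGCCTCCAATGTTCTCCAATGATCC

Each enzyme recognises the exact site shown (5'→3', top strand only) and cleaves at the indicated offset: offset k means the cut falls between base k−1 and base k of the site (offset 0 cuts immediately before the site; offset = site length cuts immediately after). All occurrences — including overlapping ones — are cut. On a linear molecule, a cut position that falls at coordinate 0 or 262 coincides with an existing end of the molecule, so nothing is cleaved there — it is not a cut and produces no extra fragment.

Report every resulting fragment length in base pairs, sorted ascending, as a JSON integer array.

[1,3,4,6,6,7,7,7,8,9,9,9,10,10,10,11,12,12,13,13,14,14,15,15,17,20]

Scan for sites:
  BxoII (TTAATG, off=0): starts [8, 21, 79, 90, 123, 137, 144, 160, 181] → cuts [8, 21, 79, 90, 123, 137, 144, 160, 181]
  YnoVI (CTCCAAT, off=6): starts [14, 48, 61, 150, 168, 197, 240, 250] → cuts [20, 54, 67, 156, 174, 203, 246, 256]
  OquI (ATCCATCC, off=0): starts [30, 39, 70, 96, 113, 188, 216, 226] → cuts [30, 39, 70, 96, 113, 188, 216, 226]

Pooled cuts: [8, 20, 21, 30, 39, 54, 67, 70, 79, 90, 96, 113, 123, 137, 144, 156, 160, 174, 181, 188, 203, 216, 226, 246, 256]

Fragment lengths:
  [0,8): 8 bp
  [8,20): 12 bp
  [20,21): 1 bp
  [21,30): 9 bp
  [30,39): 9 bp
  [39,54): 15 bp
  [54,67): 13 bp
  [67,70): 3 bp
  [70,79): 9 bp
  [79,90): 11 bp
  [90,96): 6 bp
  [96,113): 17 bp
  [113,123): 10 bp
  [123,137): 14 bp
  [137,144): 7 bp
  [144,156): 12 bp
  [156,160): 4 bp
  [160,174): 14 bp
  [174,181): 7 bp
  [181,188): 7 bp
  [188,203): 15 bp
  [203,216): 13 bp
  [216,226): 10 bp
  [226,246): 20 bp
  [246,256): 10 bp
  [256,262): 6 bp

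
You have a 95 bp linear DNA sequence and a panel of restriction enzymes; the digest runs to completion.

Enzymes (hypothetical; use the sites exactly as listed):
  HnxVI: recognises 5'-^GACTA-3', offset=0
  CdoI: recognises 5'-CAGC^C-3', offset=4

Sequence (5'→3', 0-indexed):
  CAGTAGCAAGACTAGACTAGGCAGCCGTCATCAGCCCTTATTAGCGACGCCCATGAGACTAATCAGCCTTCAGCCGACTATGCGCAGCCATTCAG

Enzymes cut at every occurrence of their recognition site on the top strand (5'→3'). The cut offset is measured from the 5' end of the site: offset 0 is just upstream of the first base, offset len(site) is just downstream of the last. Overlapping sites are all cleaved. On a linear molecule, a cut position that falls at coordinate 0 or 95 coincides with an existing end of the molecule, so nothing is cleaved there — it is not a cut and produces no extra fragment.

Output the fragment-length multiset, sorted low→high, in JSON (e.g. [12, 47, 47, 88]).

Per-enzyme occurrences:
  HnxVI (GACTA, off=0): starts [9, 14, 56, 75] → cuts [9, 14, 56, 75]
  CdoI (CAGCC, off=4): starts [21, 31, 63, 70, 84] → cuts [25, 35, 67, 74, 88]

Pooled cuts: [9, 14, 25, 35, 56, 67, 74, 75, 88]

Fragment lengths:
  [0,9): 9 bp
  [9,14): 5 bp
  [14,25): 11 bp
  [25,35): 10 bp
  [35,56): 21 bp
  [56,67): 11 bp
  [67,74): 7 bp
  [74,75): 1 bp
  [75,88): 13 bp
  [88,95): 7 bp

[1,5,7,7,9,10,11,11,13,21]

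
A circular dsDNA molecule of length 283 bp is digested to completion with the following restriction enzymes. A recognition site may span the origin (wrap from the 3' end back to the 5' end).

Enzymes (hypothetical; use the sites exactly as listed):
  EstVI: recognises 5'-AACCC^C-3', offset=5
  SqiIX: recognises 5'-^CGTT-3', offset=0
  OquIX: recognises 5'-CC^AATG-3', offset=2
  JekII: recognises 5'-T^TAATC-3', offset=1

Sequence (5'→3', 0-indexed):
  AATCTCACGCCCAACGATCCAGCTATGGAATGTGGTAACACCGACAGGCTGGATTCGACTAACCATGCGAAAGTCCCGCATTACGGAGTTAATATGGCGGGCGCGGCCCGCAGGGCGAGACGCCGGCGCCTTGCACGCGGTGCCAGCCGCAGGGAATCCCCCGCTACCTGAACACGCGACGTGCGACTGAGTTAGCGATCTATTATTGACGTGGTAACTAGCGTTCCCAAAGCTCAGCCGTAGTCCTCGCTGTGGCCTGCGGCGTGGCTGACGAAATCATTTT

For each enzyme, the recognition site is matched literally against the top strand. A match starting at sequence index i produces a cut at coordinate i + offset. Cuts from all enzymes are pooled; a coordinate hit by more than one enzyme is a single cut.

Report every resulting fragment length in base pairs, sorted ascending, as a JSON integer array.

Scan for sites:
  EstVI (AACCCC, off=5): no sites
  SqiIX (CGTT, off=0): starts [221] → cuts [221]
  OquIX (CCAATG, off=2): no sites
  JekII (TTAATC, off=1): starts [281] → cuts [282]

Pooled cuts: [221, 282]

Fragment lengths:
  221→282: 61 bp
  282→221 (wrap): 283-282+221 = 222 bp

[61,222]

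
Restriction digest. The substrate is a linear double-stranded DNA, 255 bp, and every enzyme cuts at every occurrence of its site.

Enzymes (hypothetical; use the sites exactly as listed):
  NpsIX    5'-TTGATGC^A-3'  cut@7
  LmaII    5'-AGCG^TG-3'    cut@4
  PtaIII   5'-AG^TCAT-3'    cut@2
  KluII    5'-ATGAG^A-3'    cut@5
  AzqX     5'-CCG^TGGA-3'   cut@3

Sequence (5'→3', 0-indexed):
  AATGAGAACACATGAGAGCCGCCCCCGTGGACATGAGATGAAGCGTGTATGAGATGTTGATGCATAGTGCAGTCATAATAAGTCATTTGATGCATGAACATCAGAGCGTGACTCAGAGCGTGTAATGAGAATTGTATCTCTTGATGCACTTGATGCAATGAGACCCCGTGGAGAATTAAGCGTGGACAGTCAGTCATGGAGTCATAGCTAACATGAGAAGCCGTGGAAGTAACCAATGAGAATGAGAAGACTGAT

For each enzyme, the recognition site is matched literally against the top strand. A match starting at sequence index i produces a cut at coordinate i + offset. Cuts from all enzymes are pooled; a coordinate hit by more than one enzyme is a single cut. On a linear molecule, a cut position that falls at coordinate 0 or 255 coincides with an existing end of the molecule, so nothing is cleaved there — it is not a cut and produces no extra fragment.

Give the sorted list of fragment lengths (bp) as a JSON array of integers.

Per-enzyme occurrences:
  NpsIX TTGATGCA/7: at [56, 86, 140, 149] ⇒ [63, 93, 147, 156]
  LmaII AGCGTG/4: at [41, 104, 116, 178] ⇒ [45, 108, 120, 182]
  PtaIII AGTCAT/2: at [70, 80, 191, 199] ⇒ [72, 82, 193, 201]
  KluII ATGAGA/5: at [1, 11, 32, 48, 124, 157, 212, 235, 241] ⇒ [6, 16, 37, 53, 129, 162, 217, 240, 246]
  AzqX CCGTGGA/3: at [24, 165, 220] ⇒ [27, 168, 223]

All cut coordinates (distinct, sorted): [6, 16, 27, 37, 45, 53, 63, 72, 82, 93, 108, 120, 129, 147, 156, 162, 168, 182, 193, 201, 217, 223, 240, 246]

Fragments:
  [0,6): 6 bp
  [6,16): 10 bp
  [16,27): 11 bp
  [27,37): 10 bp
  [37,45): 8 bp
  [45,53): 8 bp
  [53,63): 10 bp
  [63,72): 9 bp
  [72,82): 10 bp
  [82,93): 11 bp
  [93,108): 15 bp
  [108,120): 12 bp
  [120,129): 9 bp
  [129,147): 18 bp
  [147,156): 9 bp
  [156,162): 6 bp
  [162,168): 6 bp
  [168,182): 14 bp
  [182,193): 11 bp
  [193,201): 8 bp
  [201,217): 16 bp
  [217,223): 6 bp
  [223,240): 17 bp
  [240,246): 6 bp
  [246,255): 9 bp

[6,6,6,6,6,8,8,8,9,9,9,9,10,10,10,10,11,11,11,12,14,15,16,17,18]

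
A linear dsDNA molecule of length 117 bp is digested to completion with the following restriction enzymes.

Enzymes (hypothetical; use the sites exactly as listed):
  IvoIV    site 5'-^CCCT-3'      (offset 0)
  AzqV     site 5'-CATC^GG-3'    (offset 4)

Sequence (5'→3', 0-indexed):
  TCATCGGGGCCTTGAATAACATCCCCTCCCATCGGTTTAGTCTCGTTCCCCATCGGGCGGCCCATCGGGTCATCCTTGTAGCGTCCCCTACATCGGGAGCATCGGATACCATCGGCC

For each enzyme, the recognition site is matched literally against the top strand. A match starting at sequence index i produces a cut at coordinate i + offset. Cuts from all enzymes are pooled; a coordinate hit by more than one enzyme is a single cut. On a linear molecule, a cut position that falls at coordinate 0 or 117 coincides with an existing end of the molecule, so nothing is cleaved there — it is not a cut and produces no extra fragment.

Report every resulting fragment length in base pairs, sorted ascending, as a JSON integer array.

Per-enzyme occurrences:
  IvoIV (CCCT, off=0): starts [23, 85] → cuts [23, 85]
  AzqV (CATCGG, off=4): starts [1, 29, 50, 62, 90, 99, 109] → cuts [5, 33, 54, 66, 94, 103, 113]

Pooled cuts: [5, 23, 33, 54, 66, 85, 94, 103, 113]

Fragment lengths:
  [0,5): 5 bp
  [5,23): 18 bp
  [23,33): 10 bp
  [33,54): 21 bp
  [54,66): 12 bp
  [66,85): 19 bp
  [85,94): 9 bp
  [94,103): 9 bp
  [103,113): 10 bp
  [113,117): 4 bp

[4,5,9,9,10,10,12,18,19,21]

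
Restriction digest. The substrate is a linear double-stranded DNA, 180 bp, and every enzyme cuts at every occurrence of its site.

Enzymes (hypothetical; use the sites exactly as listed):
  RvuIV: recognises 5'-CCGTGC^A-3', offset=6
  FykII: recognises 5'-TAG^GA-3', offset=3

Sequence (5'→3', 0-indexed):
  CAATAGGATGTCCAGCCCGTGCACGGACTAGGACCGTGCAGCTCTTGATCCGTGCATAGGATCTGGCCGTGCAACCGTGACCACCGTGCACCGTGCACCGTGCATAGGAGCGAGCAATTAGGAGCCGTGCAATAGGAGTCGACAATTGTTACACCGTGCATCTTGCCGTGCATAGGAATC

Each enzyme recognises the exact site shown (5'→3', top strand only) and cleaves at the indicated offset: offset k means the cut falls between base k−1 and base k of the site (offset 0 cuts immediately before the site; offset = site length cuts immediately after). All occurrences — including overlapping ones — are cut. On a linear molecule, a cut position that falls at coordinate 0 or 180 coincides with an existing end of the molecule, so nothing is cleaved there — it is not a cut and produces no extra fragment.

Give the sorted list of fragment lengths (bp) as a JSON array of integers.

[4,4,4,5,5,6,7,7,8,9,9,12,13,14,16,16,17,24]

Scan for sites:
  RvuIV CCGTGCA/6: at [16, 33, 49, 66, 83, 90, 97, 124, 153, 165] ⇒ [22, 39, 55, 72, 89, 96, 103, 130, 159, 171]
  FykII TAGGA/3: at [3, 28, 56, 104, 118, 132, 172] ⇒ [6, 31, 59, 107, 121, 135, 175]

Pooled cuts: [6, 22, 31, 39, 55, 59, 72, 89, 96, 103, 107, 121, 130, 135, 159, 171, 175]

Fragment lengths:
  [0,6): 6 bp
  [6,22): 16 bp
  [22,31): 9 bp
  [31,39): 8 bp
  [39,55): 16 bp
  [55,59): 4 bp
  [59,72): 13 bp
  [72,89): 17 bp
  [89,96): 7 bp
  [96,103): 7 bp
  [103,107): 4 bp
  [107,121): 14 bp
  [121,130): 9 bp
  [130,135): 5 bp
  [135,159): 24 bp
  [159,171): 12 bp
  [171,175): 4 bp
  [175,180): 5 bp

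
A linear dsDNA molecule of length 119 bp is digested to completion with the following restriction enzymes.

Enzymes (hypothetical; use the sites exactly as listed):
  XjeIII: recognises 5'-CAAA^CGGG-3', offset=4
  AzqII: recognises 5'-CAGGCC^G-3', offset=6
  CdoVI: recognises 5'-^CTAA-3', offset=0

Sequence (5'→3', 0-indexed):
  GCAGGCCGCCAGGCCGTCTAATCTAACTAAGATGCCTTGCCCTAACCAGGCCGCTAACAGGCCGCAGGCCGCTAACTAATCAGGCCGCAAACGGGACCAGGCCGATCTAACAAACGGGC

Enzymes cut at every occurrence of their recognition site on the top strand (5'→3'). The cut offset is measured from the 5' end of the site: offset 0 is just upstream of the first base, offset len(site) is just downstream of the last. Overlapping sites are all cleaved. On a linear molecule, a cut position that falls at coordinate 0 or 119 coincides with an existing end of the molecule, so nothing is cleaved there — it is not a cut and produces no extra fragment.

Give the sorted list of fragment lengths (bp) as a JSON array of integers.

[1,1,2,3,4,4,5,5,5,7,7,8,8,10,11,11,12,15]

Per-enzyme occurrences:
  XjeIII CAAACGGG/4: at [87, 110] ⇒ [91, 114]
  AzqII CAGGCCG/6: at [1, 9, 46, 57, 64, 80, 97] ⇒ [7, 15, 52, 63, 70, 86, 103]
  CdoVI CTAA/0: at [17, 22, 26, 41, 53, 71, 75, 106] ⇒ [17, 22, 26, 41, 53, 71, 75, 106]

Pooled cuts: [7, 15, 17, 22, 26, 41, 52, 53, 63, 70, 71, 75, 86, 91, 103, 106, 114]

Fragments:
  [0,7): 7 bp
  [7,15): 8 bp
  [15,17): 2 bp
  [17,22): 5 bp
  [22,26): 4 bp
  [26,41): 15 bp
  [41,52): 11 bp
  [52,53): 1 bp
  [53,63): 10 bp
  [63,70): 7 bp
  [70,71): 1 bp
  [71,75): 4 bp
  [75,86): 11 bp
  [86,91): 5 bp
  [91,103): 12 bp
  [103,106): 3 bp
  [106,114): 8 bp
  [114,119): 5 bp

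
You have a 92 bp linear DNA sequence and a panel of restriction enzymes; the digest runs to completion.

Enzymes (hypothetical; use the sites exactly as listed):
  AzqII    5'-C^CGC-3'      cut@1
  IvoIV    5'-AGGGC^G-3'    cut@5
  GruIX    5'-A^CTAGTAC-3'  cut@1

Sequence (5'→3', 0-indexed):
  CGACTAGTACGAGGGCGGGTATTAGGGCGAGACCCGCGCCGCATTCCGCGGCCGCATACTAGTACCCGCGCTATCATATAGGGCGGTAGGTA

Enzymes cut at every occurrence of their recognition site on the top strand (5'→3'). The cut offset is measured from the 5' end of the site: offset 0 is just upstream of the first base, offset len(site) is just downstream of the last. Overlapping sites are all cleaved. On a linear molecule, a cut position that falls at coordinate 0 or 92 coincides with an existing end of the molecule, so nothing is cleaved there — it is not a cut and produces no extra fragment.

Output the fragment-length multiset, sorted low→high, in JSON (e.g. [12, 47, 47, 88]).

[3,5,6,6,6,7,8,8,12,13,18]

Per-enzyme occurrences:
  AzqII CCGC/1: at [33, 38, 45, 51, 65] ⇒ [34, 39, 46, 52, 66]
  IvoIV AGGGCG/5: at [11, 23, 79] ⇒ [16, 28, 84]
  GruIX ACTAGTAC/1: at [2, 57] ⇒ [3, 58]

Pooled cuts: [3, 16, 28, 34, 39, 46, 52, 58, 66, 84]

Fragment lengths:
  [0,3): 3 bp
  [3,16): 13 bp
  [16,28): 12 bp
  [28,34): 6 bp
  [34,39): 5 bp
  [39,46): 7 bp
  [46,52): 6 bp
  [52,58): 6 bp
  [58,66): 8 bp
  [66,84): 18 bp
  [84,92): 8 bp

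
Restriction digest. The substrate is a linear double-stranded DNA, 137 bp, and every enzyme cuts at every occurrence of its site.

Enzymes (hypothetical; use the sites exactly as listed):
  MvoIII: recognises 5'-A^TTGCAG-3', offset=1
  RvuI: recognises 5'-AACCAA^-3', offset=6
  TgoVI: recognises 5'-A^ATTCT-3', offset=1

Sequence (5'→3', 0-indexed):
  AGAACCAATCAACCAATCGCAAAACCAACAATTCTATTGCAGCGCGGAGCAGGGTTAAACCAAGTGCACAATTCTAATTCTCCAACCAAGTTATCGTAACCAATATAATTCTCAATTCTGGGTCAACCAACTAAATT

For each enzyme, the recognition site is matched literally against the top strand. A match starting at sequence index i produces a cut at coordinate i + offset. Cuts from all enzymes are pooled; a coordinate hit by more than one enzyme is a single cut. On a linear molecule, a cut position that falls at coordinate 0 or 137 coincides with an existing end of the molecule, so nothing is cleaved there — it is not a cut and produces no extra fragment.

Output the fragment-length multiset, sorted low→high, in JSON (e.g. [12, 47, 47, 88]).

Per-enzyme occurrences:
  MvoIII ATTGCAG/1: at [35] ⇒ [36]
  RvuI AACCAA/6: at [2, 10, 22, 57, 83, 97, 124] ⇒ [8, 16, 28, 63, 89, 103, 130]
  TgoVI AATTCT/1: at [29, 69, 75, 106, 113] ⇒ [30, 70, 76, 107, 114]

Pooled cuts: [8, 16, 28, 30, 36, 63, 70, 76, 89, 103, 107, 114, 130]

Fragment lengths:
  [0,8): 8 bp
  [8,16): 8 bp
  [16,28): 12 bp
  [28,30): 2 bp
  [30,36): 6 bp
  [36,63): 27 bp
  [63,70): 7 bp
  [70,76): 6 bp
  [76,89): 13 bp
  [89,103): 14 bp
  [103,107): 4 bp
  [107,114): 7 bp
  [114,130): 16 bp
  [130,137): 7 bp

[2,4,6,6,7,7,7,8,8,12,13,14,16,27]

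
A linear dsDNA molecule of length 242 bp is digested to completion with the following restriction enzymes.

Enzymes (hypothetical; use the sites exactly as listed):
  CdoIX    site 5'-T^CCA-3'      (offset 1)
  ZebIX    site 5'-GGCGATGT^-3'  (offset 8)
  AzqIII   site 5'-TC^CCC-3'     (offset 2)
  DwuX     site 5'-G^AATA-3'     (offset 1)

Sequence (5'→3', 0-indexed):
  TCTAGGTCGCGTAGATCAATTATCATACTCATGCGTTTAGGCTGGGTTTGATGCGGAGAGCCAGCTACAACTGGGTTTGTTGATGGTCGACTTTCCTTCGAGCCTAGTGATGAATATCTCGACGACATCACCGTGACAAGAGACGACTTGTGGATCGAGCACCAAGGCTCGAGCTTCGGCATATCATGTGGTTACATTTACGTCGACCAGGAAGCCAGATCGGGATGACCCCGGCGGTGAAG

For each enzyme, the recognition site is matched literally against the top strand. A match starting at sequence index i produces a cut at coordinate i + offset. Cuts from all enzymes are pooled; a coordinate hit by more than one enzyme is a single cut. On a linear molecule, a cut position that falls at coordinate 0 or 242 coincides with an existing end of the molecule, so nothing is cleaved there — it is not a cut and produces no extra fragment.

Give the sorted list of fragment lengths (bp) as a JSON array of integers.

[112,130]

Per-enzyme occurrences:
  CdoIX (TCCA, off=1): no sites
  ZebIX (GGCGATGT, off=8): no sites
  AzqIII (TCCCC, off=2): no sites
  DwuX (GAATA, off=1): starts [111] → cuts [112]

Pooled cuts: [112]

Fragments:
  [0,112): 112 bp
  [112,242): 130 bp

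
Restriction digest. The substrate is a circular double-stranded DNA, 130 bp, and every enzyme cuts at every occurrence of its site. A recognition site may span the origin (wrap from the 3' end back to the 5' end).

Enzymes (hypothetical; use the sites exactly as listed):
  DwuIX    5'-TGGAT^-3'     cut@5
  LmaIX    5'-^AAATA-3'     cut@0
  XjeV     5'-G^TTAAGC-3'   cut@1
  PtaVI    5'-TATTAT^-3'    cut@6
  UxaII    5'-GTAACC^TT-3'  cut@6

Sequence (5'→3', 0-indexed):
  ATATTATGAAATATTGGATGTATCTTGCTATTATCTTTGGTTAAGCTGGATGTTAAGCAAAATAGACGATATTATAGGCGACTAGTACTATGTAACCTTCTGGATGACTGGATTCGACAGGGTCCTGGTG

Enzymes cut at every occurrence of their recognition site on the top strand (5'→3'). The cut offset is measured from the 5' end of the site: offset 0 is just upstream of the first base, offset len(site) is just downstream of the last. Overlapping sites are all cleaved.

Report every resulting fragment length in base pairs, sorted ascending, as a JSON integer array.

Scan for sites:
  DwuIX (TGGAT, off=5): starts [14, 46, 100, 108] → cuts [19, 51, 105, 113]
  LmaIX (AAATA, off=0): starts [8, 59] → cuts [8, 59]
  XjeV (GTTAAGC, off=1): starts [39, 51] → cuts [40, 52]
  PtaVI (TATTAT, off=6): starts [1, 28, 69] → cuts [7, 34, 75]
  UxaII (GTAACCTT, off=6): starts [91] → cuts [97]

Pooled cuts: [7, 8, 19, 34, 40, 51, 52, 59, 75, 97, 105, 113]

Fragment lengths:
  7→8: 1 bp
  8→19: 11 bp
  19→34: 15 bp
  34→40: 6 bp
  40→51: 11 bp
  51→52: 1 bp
  52→59: 7 bp
  59→75: 16 bp
  75→97: 22 bp
  97→105: 8 bp
  105→113: 8 bp
  113→7 (wrap): 130-113+7 = 24 bp

[1,1,6,7,8,8,11,11,15,16,22,24]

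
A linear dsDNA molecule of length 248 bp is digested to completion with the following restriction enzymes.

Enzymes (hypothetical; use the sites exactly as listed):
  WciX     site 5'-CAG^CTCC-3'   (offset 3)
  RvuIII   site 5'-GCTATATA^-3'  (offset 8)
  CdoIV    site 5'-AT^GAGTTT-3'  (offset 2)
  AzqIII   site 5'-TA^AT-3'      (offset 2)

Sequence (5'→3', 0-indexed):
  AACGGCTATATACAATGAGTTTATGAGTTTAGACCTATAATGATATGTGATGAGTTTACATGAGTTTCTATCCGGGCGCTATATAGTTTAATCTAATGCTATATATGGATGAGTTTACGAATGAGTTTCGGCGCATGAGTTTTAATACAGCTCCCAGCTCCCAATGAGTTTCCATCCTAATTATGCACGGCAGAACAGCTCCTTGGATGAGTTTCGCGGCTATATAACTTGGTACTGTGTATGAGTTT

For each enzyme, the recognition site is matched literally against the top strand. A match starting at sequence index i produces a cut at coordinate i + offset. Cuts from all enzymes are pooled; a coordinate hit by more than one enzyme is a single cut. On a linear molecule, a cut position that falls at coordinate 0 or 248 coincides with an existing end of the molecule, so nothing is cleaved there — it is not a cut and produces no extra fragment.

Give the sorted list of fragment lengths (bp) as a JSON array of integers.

Per-enzyme occurrences:
  WciX (CAGCTCC, off=3): starts [147, 154, 195] → cuts [150, 157, 198]
  RvuIII (GCTATATA, off=8): starts [4, 77, 97, 218] → cuts [12, 85, 105, 226]
  CdoIV (ATGAGTTT, off=2): starts [14, 22, 49, 59, 108, 120, 134, 163, 206, 240] → cuts [16, 24, 51, 61, 110, 122, 136, 165, 208, 242]
  AzqIII (TAAT, off=2): starts [37, 88, 93, 142, 177] → cuts [39, 90, 95, 144, 179]

Pooled cuts: [12, 16, 24, 39, 51, 61, 85, 90, 95, 105, 110, 122, 136, 144, 150, 157, 165, 179, 198, 208, 226, 242]

Fragments:
  [0,12): 12 bp
  [12,16): 4 bp
  [16,24): 8 bp
  [24,39): 15 bp
  [39,51): 12 bp
  [51,61): 10 bp
  [61,85): 24 bp
  [85,90): 5 bp
  [90,95): 5 bp
  [95,105): 10 bp
  [105,110): 5 bp
  [110,122): 12 bp
  [122,136): 14 bp
  [136,144): 8 bp
  [144,150): 6 bp
  [150,157): 7 bp
  [157,165): 8 bp
  [165,179): 14 bp
  [179,198): 19 bp
  [198,208): 10 bp
  [208,226): 18 bp
  [226,242): 16 bp
  [242,248): 6 bp

[4,5,5,5,6,6,7,8,8,8,10,10,10,12,12,12,14,14,15,16,18,19,24]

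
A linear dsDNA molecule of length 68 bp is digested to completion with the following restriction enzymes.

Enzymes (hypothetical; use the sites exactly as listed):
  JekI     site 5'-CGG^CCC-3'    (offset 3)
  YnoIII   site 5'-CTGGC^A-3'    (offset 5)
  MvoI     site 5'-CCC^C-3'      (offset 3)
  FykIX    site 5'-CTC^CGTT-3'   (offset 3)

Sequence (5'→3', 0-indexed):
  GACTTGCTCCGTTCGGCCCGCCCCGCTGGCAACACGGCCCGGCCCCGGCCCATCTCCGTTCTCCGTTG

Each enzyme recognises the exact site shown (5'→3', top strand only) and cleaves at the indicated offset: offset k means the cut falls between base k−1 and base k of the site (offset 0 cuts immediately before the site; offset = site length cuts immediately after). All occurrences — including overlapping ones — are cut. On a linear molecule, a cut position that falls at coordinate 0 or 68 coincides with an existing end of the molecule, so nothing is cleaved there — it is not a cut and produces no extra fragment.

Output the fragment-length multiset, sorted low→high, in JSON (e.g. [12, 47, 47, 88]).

Site scan:
  JekI (CGGCCC, off=3): starts [13, 34, 39, 45] → cuts [16, 37, 42, 48]
  YnoIII (CTGGCA, off=5): starts [25] → cuts [30]
  MvoI (CCCC, off=3): starts [20, 42] → cuts [23, 45]
  FykIX (CTCCGTT, off=3): starts [6, 53, 60] → cuts [9, 56, 63]

All cut coordinates (distinct, sorted): [9, 16, 23, 30, 37, 42, 45, 48, 56, 63]

Fragment lengths:
  [0,9): 9 bp
  [9,16): 7 bp
  [16,23): 7 bp
  [23,30): 7 bp
  [30,37): 7 bp
  [37,42): 5 bp
  [42,45): 3 bp
  [45,48): 3 bp
  [48,56): 8 bp
  [56,63): 7 bp
  [63,68): 5 bp

[3,3,5,5,7,7,7,7,7,8,9]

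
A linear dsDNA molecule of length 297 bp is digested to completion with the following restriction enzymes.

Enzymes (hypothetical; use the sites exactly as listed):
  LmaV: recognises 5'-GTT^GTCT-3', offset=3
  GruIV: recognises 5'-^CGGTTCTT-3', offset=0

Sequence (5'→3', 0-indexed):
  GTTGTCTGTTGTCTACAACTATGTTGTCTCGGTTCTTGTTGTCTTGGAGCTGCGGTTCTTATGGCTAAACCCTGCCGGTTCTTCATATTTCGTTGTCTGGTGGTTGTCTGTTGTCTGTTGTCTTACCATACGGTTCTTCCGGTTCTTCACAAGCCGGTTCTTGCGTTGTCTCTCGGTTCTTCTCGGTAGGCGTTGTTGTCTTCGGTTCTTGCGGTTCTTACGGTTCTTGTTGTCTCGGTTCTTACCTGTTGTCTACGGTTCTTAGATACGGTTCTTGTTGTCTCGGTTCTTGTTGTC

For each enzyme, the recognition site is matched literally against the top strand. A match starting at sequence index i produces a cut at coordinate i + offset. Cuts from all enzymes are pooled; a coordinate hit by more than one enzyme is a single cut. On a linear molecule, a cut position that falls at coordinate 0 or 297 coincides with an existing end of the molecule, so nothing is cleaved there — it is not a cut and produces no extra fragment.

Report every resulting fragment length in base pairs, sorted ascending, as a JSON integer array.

Per-enzyme occurrences:
  LmaV (GTTGTCT, off=3): starts [0, 7, 22, 37, 91, 102, 109, 116, 164, 194, 228, 247, 276] → cuts [3, 10, 25, 40, 94, 105, 112, 119, 167, 197, 231, 250, 279]
  GruIV (CGGTTCTT, off=0): starts [29, 52, 75, 130, 139, 154, 173, 202, 211, 220, 235, 255, 268, 283] → cuts [29, 52, 75, 130, 139, 154, 173, 202, 211, 220, 235, 255, 268, 283]

All cut coordinates (distinct, sorted): [3, 10, 25, 29, 40, 52, 75, 94, 105, 112, 119, 130, 139, 154, 167, 173, 197, 202, 211, 220, 231, 235, 250, 255, 268, 279, 283]

Fragments:
  [0,3): 3 bp
  [3,10): 7 bp
  [10,25): 15 bp
  [25,29): 4 bp
  [29,40): 11 bp
  [40,52): 12 bp
  [52,75): 23 bp
  [75,94): 19 bp
  [94,105): 11 bp
  [105,112): 7 bp
  [112,119): 7 bp
  [119,130): 11 bp
  [130,139): 9 bp
  [139,154): 15 bp
  [154,167): 13 bp
  [167,173): 6 bp
  [173,197): 24 bp
  [197,202): 5 bp
  [202,211): 9 bp
  [211,220): 9 bp
  [220,231): 11 bp
  [231,235): 4 bp
  [235,250): 15 bp
  [250,255): 5 bp
  [255,268): 13 bp
  [268,279): 11 bp
  [279,283): 4 bp
  [283,297): 14 bp

[3,4,4,4,5,5,6,7,7,7,9,9,9,11,11,11,11,11,12,13,13,14,15,15,15,19,23,24]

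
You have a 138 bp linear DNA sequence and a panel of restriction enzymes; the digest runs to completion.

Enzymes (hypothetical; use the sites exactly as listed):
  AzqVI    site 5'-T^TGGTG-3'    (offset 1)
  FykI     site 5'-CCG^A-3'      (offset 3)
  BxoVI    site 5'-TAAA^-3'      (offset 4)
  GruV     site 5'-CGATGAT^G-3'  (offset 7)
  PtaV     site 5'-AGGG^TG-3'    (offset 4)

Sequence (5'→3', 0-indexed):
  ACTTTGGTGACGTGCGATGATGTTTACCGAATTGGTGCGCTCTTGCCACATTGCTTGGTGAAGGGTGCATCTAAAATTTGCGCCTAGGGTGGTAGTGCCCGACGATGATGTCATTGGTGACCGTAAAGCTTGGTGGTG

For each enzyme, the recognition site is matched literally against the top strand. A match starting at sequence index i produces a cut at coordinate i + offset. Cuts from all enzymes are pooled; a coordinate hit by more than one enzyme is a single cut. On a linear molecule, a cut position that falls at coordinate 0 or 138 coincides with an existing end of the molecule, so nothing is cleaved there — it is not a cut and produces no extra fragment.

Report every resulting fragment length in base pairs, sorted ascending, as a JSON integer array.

[3,3,4,5,8,8,8,10,10,12,13,14,17,23]

Site scan:
  AzqVI (TTGGTG, off=1): starts [3, 31, 54, 113, 129] → cuts [4, 32, 55, 114, 130]
  FykI (CCGA, off=3): starts [26, 98] → cuts [29, 101]
  BxoVI (TAAA, off=4): starts [71, 123] → cuts [75, 127]
  GruV (CGATGATG, off=7): starts [14, 102] → cuts [21, 109]
  PtaV (AGGGTG, off=4): starts [61, 85] → cuts [65, 89]

All cut coordinates (distinct, sorted): [4, 21, 29, 32, 55, 65, 75, 89, 101, 109, 114, 127, 130]

Fragment lengths:
  [0,4): 4 bp
  [4,21): 17 bp
  [21,29): 8 bp
  [29,32): 3 bp
  [32,55): 23 bp
  [55,65): 10 bp
  [65,75): 10 bp
  [75,89): 14 bp
  [89,101): 12 bp
  [101,109): 8 bp
  [109,114): 5 bp
  [114,127): 13 bp
  [127,130): 3 bp
  [130,138): 8 bp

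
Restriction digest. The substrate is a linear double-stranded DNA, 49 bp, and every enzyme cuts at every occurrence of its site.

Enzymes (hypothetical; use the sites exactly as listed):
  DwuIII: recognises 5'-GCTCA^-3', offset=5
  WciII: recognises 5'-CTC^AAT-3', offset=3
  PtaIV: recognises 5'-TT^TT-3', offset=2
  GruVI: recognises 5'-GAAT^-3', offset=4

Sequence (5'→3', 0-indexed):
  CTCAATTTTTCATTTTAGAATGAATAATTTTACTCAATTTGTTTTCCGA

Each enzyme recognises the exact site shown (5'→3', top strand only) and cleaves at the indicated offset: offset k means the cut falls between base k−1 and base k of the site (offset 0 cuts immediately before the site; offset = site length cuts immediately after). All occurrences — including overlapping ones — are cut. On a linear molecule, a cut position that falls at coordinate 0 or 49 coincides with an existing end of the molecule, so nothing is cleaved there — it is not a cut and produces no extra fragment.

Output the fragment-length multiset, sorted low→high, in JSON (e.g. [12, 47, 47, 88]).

Per-enzyme occurrences:
  DwuIII (GCTCA, off=5): no sites
  WciII (CTCAAT, off=3): starts [0, 32] → cuts [3, 35]
  PtaIV (TTTT, off=2): starts [5, 6, 12, 27, 41] → cuts [7, 8, 14, 29, 43]
  GruVI (GAAT, off=4): starts [17, 21] → cuts [21, 25]

All cut coordinates (distinct, sorted): [3, 7, 8, 14, 21, 25, 29, 35, 43]

Fragment lengths:
  [0,3): 3 bp
  [3,7): 4 bp
  [7,8): 1 bp
  [8,14): 6 bp
  [14,21): 7 bp
  [21,25): 4 bp
  [25,29): 4 bp
  [29,35): 6 bp
  [35,43): 8 bp
  [43,49): 6 bp

[1,3,4,4,4,6,6,6,7,8]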